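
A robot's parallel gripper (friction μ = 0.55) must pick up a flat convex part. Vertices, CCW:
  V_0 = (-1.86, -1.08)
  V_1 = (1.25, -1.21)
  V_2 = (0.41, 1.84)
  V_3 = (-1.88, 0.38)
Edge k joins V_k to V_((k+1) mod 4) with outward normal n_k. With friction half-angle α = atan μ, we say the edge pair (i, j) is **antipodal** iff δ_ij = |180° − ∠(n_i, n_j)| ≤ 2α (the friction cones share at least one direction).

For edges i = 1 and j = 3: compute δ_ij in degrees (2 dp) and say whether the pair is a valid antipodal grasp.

δ = 14.61°, valid

α = atan 0.55 = 28.81°;  2α = 57.62°
edge 1: e_1 = (-0.84, +3.05);  n_1 = (+0.9641, +0.2655)
edge 3: e_3 = (+0.02, -1.46);  n_3 = (-0.9999, -0.0137)
∠(n_1, n_3) = 165.39°
δ = |180° − 165.39°| = 14.61°
14.61° ≤ 2α = 57.62°  →  valid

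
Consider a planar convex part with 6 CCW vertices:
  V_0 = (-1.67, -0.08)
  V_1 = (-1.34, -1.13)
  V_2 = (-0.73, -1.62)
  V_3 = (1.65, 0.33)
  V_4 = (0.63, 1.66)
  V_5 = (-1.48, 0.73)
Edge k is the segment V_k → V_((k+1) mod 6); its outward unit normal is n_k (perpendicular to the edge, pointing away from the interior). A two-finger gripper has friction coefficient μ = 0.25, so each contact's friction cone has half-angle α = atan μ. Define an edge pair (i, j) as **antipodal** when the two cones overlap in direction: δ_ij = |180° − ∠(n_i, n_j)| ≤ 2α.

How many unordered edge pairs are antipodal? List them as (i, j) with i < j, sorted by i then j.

count = 3; pairs: (0,3), (1,3), (2,4)

α = atan 0.25 = 14.04°;  2α = 28.07°
n_0 = (-0.9540, -0.2998)
n_1 = (-0.6263, -0.7796)
n_2 = (+0.6338, -0.7735)
n_3 = (+0.7935, +0.6086)
n_4 = (-0.4033, +0.9151)
n_5 = (-0.9736, +0.2284)
  (0,1): δ = 146.22°  ·
  (0,2): δ = 68.12°  ·
  (0,3): δ = 20.04°  ✓
  (0,4): δ = 96.34°  ·
  (0,5): δ = 149.35°  ·
  (1,2): δ = 101.90°  ·
  (1,3): δ = 13.74°  ✓
  (1,4): δ = 62.56°  ·
  (1,5): δ = 115.57°  ·
  (2,3): δ = 91.84°  ·
  (2,4): δ = 15.54°  ✓
  (2,5): δ = 37.47°  ·
  (3,4): δ = 103.70°  ·
  (3,5): δ = 50.69°  ·
  (4,5): δ = 126.99°  ·
antipodal pairs: 3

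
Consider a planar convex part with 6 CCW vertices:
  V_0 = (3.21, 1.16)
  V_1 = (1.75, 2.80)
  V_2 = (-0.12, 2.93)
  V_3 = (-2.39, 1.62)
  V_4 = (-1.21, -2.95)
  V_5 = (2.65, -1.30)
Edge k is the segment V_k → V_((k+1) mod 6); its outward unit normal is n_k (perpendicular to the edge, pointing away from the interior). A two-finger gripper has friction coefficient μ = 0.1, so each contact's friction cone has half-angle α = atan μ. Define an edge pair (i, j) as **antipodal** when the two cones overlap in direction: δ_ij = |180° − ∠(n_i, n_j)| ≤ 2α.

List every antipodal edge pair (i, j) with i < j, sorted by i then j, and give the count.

α = atan 0.1 = 5.71°;  2α = 11.42°
n_0 = (+0.7469, +0.6649)
n_1 = (+0.0694, +0.9976)
n_2 = (-0.4998, +0.8661)
n_3 = (-0.9682, -0.2500)
n_4 = (+0.3931, -0.9195)
n_5 = (+0.9751, -0.2220)
  (0,1): δ = 135.65°  ·
  (0,2): δ = 101.69°  ·
  (0,3): δ = 27.20°  ·
  (0,4): δ = 71.47°  ·
  (0,5): δ = 125.50°  ·
  (1,2): δ = 146.03°  ·
  (1,3): δ = 71.55°  ·
  (1,4): δ = 27.12°  ·
  (1,5): δ = 81.15°  ·
  (2,3): δ = 105.51°  ·
  (2,4): δ = 6.84°  ✓
  (2,5): δ = 47.19°  ·
  (3,4): δ = 81.33°  ·
  (3,5): δ = 27.30°  ·
  (4,5): δ = 125.97°  ·
antipodal pairs: 1

count = 1; pairs: (2,4)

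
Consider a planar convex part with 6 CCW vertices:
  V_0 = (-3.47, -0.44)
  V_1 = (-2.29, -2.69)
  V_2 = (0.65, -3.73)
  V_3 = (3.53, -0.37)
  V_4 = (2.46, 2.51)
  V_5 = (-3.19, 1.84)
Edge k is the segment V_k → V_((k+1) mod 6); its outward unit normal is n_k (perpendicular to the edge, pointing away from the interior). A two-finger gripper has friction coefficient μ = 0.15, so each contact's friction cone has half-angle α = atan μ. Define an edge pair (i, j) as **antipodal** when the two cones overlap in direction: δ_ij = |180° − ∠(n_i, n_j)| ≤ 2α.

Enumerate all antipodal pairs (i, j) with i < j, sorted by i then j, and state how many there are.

count = 1; pairs: (0,3)

α = atan 0.15 = 8.53°;  2α = 17.06°
n_0 = (-0.8856, -0.4644)
n_1 = (-0.3335, -0.9428)
n_2 = (+0.7593, -0.6508)
n_3 = (+0.9374, +0.3483)
n_4 = (-0.1178, +0.9930)
n_5 = (-0.9925, +0.1219)
  (0,1): δ = 137.16°  ·
  (0,2): δ = 68.28°  ·
  (0,3): δ = 7.29°  ✓
  (0,4): δ = 69.09°  ·
  (0,5): δ = 145.32°  ·
  (1,2): δ = 111.12°  ·
  (1,3): δ = 50.14°  ·
  (1,4): δ = 26.24°  ·
  (1,5): δ = 102.48°  ·
  (2,3): δ = 119.02°  ·
  (2,4): δ = 42.64°  ·
  (2,5): δ = 33.60°  ·
  (3,4): δ = 103.62°  ·
  (3,5): δ = 27.38°  ·
  (4,5): δ = 103.76°  ·
antipodal pairs: 1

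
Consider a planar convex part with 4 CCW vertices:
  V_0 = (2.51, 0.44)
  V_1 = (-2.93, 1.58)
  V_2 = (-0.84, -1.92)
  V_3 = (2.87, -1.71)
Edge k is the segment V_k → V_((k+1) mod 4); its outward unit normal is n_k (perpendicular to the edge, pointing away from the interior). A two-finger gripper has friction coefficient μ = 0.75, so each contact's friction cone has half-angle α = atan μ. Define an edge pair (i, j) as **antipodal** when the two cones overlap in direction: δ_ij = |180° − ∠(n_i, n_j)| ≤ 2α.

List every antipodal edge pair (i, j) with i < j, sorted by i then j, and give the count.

α = atan 0.75 = 36.87°;  2α = 73.74°
n_0 = (+0.2051, +0.9787)
n_1 = (-0.8586, -0.5127)
n_2 = (+0.0565, -0.9984)
n_3 = (+0.9863, +0.1651)
  (0,1): δ = 47.32°  ✓
  (0,2): δ = 15.08°  ✓
  (0,3): δ = 111.34°  ·
  (1,2): δ = 117.60°  ·
  (1,3): δ = 21.34°  ✓
  (2,3): δ = 83.73°  ·
antipodal pairs: 3

count = 3; pairs: (0,1), (0,2), (1,3)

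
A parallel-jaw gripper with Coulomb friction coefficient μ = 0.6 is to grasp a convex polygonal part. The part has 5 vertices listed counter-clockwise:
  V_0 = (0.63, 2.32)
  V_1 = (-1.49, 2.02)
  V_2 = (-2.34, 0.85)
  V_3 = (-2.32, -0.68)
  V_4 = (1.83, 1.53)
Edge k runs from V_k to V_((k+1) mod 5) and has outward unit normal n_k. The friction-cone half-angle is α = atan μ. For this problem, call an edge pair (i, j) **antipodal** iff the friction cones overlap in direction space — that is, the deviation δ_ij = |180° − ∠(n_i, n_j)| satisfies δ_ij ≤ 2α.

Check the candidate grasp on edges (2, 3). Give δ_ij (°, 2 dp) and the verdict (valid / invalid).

δ = 62.71°, invalid

α = atan 0.6 = 30.96°;  2α = 61.93°
edge 2: e_2 = (+0.02, -1.53);  n_2 = (-0.9999, -0.0131)
edge 3: e_3 = (+4.15, +2.21);  n_3 = (+0.4700, -0.8826)
∠(n_2, n_3) = 117.29°
δ = |180° − 117.29°| = 62.71°
62.71° > 2α = 61.93°  →  invalid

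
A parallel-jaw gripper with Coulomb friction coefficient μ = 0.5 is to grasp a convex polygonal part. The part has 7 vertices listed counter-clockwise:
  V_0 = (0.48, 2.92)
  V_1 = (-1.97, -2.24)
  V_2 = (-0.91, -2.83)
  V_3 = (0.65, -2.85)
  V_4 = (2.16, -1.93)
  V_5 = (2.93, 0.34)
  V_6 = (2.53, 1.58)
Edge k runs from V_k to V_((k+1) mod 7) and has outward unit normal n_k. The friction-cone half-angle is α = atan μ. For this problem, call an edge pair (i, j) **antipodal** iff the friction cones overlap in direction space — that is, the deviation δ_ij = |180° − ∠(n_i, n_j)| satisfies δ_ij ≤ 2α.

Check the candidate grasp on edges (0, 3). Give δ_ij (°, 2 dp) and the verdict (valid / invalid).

δ = 33.25°, valid

α = atan 0.5 = 26.57°;  2α = 53.13°
edge 0: e_0 = (-2.45, -5.16);  n_0 = (-0.9033, +0.4289)
edge 3: e_3 = (+1.51, +0.92);  n_3 = (+0.5203, -0.8540)
∠(n_0, n_3) = 146.75°
δ = |180° − 146.75°| = 33.25°
33.25° ≤ 2α = 53.13°  →  valid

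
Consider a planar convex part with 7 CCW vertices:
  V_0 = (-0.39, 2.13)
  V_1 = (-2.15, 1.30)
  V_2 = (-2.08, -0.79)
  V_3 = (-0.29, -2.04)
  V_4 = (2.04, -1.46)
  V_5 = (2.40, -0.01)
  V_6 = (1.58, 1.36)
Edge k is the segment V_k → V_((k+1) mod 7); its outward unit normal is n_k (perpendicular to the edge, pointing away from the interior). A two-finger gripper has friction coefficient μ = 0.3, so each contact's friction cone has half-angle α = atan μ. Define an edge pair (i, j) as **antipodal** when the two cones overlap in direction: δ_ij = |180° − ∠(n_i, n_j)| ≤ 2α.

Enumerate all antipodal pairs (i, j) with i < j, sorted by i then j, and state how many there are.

α = atan 0.3 = 16.70°;  2α = 33.40°
n_0 = (-0.4265, +0.9045)
n_1 = (-0.9994, -0.0335)
n_2 = (-0.5725, -0.8199)
n_3 = (+0.2416, -0.9704)
n_4 = (+0.9705, -0.2410)
n_5 = (+0.8580, +0.5136)
n_6 = (+0.3640, +0.9314)
  (0,1): δ = 113.33°  ·
  (0,2): δ = 60.18°  ·
  (0,3): δ = 11.27°  ✓
  (0,4): δ = 50.81°  ·
  (0,5): δ = 95.65°  ·
  (0,6): δ = 133.40°  ·
  (1,2): δ = 126.85°  ·
  (1,3): δ = 77.94°  ·
  (1,4): δ = 15.86°  ✓
  (1,5): δ = 28.98°  ✓
  (1,6): δ = 66.73°  ·
  (2,3): δ = 131.09°  ·
  (2,4): δ = 69.02°  ·
  (2,5): δ = 24.17°  ✓
  (2,6): δ = 13.58°  ✓
  (3,4): δ = 117.92°  ·
  (3,5): δ = 73.08°  ·
  (3,6): δ = 35.33°  ·
  (4,5): δ = 135.15°  ·
  (4,6): δ = 97.41°  ·
  (5,6): δ = 142.25°  ·
antipodal pairs: 5

count = 5; pairs: (0,3), (1,4), (1,5), (2,5), (2,6)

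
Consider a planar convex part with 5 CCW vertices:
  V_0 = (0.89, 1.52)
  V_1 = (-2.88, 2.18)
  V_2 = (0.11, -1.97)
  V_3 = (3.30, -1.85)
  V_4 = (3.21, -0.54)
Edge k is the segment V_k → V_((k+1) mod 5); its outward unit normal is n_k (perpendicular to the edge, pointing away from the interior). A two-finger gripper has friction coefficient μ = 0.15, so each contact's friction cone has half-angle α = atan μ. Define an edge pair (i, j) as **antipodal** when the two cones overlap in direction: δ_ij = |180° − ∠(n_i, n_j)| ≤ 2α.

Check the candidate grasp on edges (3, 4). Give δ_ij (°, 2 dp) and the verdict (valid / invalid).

α = atan 0.15 = 8.53°;  2α = 17.06°
edge 3: e_3 = (-0.09, +1.31);  n_3 = (+0.9976, +0.0685)
edge 4: e_4 = (-2.32, +2.06);  n_4 = (+0.6640, +0.7478)
∠(n_3, n_4) = 44.47°
δ = |180° − 44.47°| = 135.53°
135.53° > 2α = 17.06°  →  invalid

δ = 135.53°, invalid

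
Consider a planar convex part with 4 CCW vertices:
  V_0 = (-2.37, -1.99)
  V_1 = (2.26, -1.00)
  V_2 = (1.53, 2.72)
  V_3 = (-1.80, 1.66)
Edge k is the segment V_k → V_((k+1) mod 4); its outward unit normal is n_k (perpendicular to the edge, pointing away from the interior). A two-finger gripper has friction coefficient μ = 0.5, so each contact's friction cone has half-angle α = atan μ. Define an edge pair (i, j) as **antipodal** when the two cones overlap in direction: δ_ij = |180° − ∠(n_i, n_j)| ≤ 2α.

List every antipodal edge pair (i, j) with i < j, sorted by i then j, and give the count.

count = 2; pairs: (0,2), (1,3)

α = atan 0.5 = 26.57°;  2α = 53.13°
n_0 = (+0.2091, -0.9779)
n_1 = (+0.9813, +0.1926)
n_2 = (-0.3033, +0.9529)
n_3 = (-0.9880, +0.1543)
  (0,1): δ = 90.97°  ·
  (0,2): δ = 5.59°  ✓
  (0,3): δ = 69.05°  ·
  (1,2): δ = 83.45°  ·
  (1,3): δ = 19.98°  ✓
  (2,3): δ = 116.53°  ·
antipodal pairs: 2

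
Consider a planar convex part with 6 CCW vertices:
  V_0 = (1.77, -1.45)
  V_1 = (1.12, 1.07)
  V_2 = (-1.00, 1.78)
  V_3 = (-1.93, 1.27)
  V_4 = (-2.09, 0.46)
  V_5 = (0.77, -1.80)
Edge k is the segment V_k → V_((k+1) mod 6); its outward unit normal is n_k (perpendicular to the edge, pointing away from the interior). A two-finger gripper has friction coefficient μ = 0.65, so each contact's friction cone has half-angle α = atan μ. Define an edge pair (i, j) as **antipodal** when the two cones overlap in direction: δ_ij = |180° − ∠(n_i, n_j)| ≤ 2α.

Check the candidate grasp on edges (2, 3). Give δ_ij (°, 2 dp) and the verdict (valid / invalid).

δ = 129.91°, invalid

α = atan 0.65 = 33.02°;  2α = 66.05°
edge 2: e_2 = (-0.93, -0.51);  n_2 = (-0.4808, +0.8768)
edge 3: e_3 = (-0.16, -0.81);  n_3 = (-0.9810, +0.1938)
∠(n_2, n_3) = 50.09°
δ = |180° − 50.09°| = 129.91°
129.91° > 2α = 66.05°  →  invalid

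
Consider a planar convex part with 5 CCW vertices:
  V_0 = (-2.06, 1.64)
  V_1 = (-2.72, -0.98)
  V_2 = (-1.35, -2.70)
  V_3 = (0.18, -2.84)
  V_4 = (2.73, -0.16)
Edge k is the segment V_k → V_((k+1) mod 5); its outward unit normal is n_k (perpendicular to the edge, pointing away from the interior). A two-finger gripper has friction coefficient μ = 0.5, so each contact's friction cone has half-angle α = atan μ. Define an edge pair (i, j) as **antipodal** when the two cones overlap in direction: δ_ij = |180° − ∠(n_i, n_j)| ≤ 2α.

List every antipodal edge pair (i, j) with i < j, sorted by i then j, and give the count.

α = atan 0.5 = 26.57°;  2α = 53.13°
n_0 = (-0.9697, +0.2443)
n_1 = (-0.7822, -0.6230)
n_2 = (-0.0911, -0.9958)
n_3 = (+0.7245, -0.6893)
n_4 = (+0.3518, +0.9361)
  (0,1): δ = 127.32°  ·
  (0,2): δ = 81.09°  ·
  (0,3): δ = 29.44°  ✓
  (0,4): δ = 83.54°  ·
  (1,2): δ = 133.77°  ·
  (1,3): δ = 82.11°  ·
  (1,4): δ = 30.87°  ✓
  (2,3): δ = 128.35°  ·
  (2,4): δ = 15.37°  ✓
  (3,4): δ = 67.02°  ·
antipodal pairs: 3

count = 3; pairs: (0,3), (1,4), (2,4)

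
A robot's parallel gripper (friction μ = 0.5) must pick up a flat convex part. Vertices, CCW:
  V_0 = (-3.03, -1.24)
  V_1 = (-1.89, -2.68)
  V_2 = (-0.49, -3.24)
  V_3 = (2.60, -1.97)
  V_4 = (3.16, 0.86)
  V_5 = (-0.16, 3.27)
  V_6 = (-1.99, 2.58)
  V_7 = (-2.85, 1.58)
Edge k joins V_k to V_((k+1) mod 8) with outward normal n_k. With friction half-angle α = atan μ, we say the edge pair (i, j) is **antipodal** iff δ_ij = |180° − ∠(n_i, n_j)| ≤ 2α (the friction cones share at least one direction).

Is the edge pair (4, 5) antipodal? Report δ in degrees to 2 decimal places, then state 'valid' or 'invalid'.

α = atan 0.5 = 26.57°;  2α = 53.13°
edge 4: e_4 = (-3.32, +2.41);  n_4 = (+0.5874, +0.8093)
edge 5: e_5 = (-1.83, -0.69);  n_5 = (-0.3528, +0.9357)
∠(n_4, n_5) = 56.63°
δ = |180° − 56.63°| = 123.37°
123.37° > 2α = 53.13°  →  invalid

δ = 123.37°, invalid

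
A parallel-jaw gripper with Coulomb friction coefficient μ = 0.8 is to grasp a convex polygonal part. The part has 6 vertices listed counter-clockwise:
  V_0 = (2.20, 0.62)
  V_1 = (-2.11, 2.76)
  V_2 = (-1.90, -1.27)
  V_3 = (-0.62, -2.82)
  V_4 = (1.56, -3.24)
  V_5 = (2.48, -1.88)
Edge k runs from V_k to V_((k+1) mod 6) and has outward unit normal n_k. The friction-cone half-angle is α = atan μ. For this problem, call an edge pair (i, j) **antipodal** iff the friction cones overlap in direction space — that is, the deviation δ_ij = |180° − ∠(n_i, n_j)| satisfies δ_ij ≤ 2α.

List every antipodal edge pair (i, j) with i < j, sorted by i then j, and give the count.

count = 8; pairs: (0,1), (0,2), (0,3), (1,4), (1,5), (2,4), (2,5), (3,5)

α = atan 0.8 = 38.66°;  2α = 77.32°
n_0 = (+0.4447, +0.8957)
n_1 = (-0.9986, -0.0520)
n_2 = (-0.7711, -0.6368)
n_3 = (-0.1892, -0.9819)
n_4 = (+0.8283, -0.5603)
n_5 = (+0.9938, +0.1113)
  (0,1): δ = 60.61°  ✓
  (0,2): δ = 24.04°  ✓
  (0,3): δ = 15.50°  ✓
  (0,4): δ = 82.33°  ·
  (0,5): δ = 122.80°  ·
  (1,2): δ = 143.43°  ·
  (1,3): δ = 103.89°  ·
  (1,4): δ = 37.06°  ✓
  (1,5): δ = 3.41°  ✓
  (2,3): δ = 140.46°  ·
  (2,4): δ = 73.63°  ✓
  (2,5): δ = 33.16°  ✓
  (3,4): δ = 113.17°  ·
  (3,5): δ = 72.70°  ✓
  (4,5): δ = 139.53°  ·
antipodal pairs: 8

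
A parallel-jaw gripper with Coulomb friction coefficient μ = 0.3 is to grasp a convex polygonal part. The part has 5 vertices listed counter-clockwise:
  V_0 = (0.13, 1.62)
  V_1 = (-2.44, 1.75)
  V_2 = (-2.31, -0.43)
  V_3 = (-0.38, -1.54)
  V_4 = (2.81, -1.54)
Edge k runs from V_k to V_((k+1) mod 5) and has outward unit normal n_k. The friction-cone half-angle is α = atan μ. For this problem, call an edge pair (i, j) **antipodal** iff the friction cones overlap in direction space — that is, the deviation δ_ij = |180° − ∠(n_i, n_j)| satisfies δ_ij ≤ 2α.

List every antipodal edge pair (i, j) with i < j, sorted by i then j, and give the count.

α = atan 0.3 = 16.70°;  2α = 33.40°
n_0 = (+0.0505, +0.9987)
n_1 = (-0.9982, -0.0595)
n_2 = (-0.4986, -0.8669)
n_3 = (+0.0000, -1.0000)
n_4 = (+0.7627, +0.6468)
  (0,1): δ = 83.69°  ·
  (0,2): δ = 27.01°  ✓
  (0,3): δ = 2.90°  ✓
  (0,4): δ = 133.20°  ·
  (1,2): δ = 123.32°  ·
  (1,3): δ = 93.41°  ·
  (1,4): δ = 36.89°  ·
  (2,3): δ = 150.10°  ·
  (2,4): δ = 19.79°  ✓
  (3,4): δ = 49.70°  ·
antipodal pairs: 3

count = 3; pairs: (0,2), (0,3), (2,4)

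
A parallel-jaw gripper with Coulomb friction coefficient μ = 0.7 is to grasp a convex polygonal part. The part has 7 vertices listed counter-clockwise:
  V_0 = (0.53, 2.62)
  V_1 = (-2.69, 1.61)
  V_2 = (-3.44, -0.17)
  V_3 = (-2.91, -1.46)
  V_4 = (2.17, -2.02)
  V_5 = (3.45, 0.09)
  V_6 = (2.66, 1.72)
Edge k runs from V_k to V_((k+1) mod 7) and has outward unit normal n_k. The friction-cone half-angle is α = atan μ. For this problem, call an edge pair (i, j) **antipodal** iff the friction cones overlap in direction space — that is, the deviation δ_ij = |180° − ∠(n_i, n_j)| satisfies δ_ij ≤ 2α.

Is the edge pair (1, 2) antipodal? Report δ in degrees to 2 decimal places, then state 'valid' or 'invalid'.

δ = 134.82°, invalid

α = atan 0.7 = 34.99°;  2α = 69.98°
edge 1: e_1 = (-0.75, -1.78);  n_1 = (-0.9215, +0.3883)
edge 2: e_2 = (+0.53, -1.29);  n_2 = (-0.9250, -0.3800)
∠(n_1, n_2) = 45.18°
δ = |180° − 45.18°| = 134.82°
134.82° > 2α = 69.98°  →  invalid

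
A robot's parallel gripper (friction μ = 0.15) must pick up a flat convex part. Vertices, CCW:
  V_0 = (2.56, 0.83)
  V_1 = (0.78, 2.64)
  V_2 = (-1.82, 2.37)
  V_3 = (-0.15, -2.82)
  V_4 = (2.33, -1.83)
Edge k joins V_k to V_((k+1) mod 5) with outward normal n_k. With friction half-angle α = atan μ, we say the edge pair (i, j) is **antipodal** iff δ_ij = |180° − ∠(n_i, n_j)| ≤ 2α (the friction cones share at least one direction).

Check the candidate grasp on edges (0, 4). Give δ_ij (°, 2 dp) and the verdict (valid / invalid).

δ = 130.54°, invalid

α = atan 0.15 = 8.53°;  2α = 17.06°
edge 0: e_0 = (-1.78, +1.81);  n_0 = (+0.7130, +0.7012)
edge 4: e_4 = (+0.23, +2.66);  n_4 = (+0.9963, -0.0861)
∠(n_0, n_4) = 49.46°
δ = |180° − 49.46°| = 130.54°
130.54° > 2α = 17.06°  →  invalid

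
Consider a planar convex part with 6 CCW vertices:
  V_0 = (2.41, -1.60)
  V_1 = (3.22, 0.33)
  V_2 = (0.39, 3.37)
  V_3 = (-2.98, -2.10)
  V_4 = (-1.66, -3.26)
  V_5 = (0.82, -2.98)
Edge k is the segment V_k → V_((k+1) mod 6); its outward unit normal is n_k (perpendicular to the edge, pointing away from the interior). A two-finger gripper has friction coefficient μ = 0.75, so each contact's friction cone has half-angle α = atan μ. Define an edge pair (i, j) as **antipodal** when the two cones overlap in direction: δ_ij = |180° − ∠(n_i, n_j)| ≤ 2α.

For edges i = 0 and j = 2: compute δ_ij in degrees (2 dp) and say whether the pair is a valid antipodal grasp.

δ = 8.87°, valid

α = atan 0.75 = 36.87°;  2α = 73.74°
edge 0: e_0 = (+0.81, +1.93);  n_0 = (+0.9221, -0.3870)
edge 2: e_2 = (-3.37, -5.47);  n_2 = (-0.8514, +0.5245)
∠(n_0, n_2) = 171.13°
δ = |180° − 171.13°| = 8.87°
8.87° ≤ 2α = 73.74°  →  valid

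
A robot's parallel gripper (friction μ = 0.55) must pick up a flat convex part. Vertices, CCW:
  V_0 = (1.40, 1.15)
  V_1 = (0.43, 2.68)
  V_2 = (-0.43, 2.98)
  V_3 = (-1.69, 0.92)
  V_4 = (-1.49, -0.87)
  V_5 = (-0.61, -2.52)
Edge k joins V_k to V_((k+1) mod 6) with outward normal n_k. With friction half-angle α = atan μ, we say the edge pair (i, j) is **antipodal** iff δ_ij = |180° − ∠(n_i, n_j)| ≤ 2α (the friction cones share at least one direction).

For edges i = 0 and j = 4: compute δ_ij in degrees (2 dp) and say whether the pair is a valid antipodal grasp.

δ = 4.30°, valid

α = atan 0.55 = 28.81°;  2α = 57.62°
edge 0: e_0 = (-0.97, +1.53);  n_0 = (+0.8446, +0.5354)
edge 4: e_4 = (+0.88, -1.65);  n_4 = (-0.8824, -0.4706)
∠(n_0, n_4) = 175.70°
δ = |180° − 175.70°| = 4.30°
4.30° ≤ 2α = 57.62°  →  valid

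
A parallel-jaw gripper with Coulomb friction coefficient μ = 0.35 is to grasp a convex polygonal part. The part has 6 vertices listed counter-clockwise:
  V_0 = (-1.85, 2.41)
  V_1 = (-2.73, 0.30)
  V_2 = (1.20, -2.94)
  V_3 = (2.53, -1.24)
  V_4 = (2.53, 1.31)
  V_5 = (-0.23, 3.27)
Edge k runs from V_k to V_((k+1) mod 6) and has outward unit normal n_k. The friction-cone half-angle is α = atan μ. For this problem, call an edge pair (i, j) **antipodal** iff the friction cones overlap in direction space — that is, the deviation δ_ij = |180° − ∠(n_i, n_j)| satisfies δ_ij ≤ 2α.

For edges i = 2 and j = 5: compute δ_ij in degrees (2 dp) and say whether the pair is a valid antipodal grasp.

α = atan 0.35 = 19.29°;  2α = 38.58°
edge 2: e_2 = (+1.33, +1.70);  n_2 = (+0.7876, -0.6162)
edge 5: e_5 = (-1.62, -0.86);  n_5 = (-0.4689, +0.8833)
∠(n_2, n_5) = 156.00°
δ = |180° − 156.00°| = 24.00°
24.00° ≤ 2α = 38.58°  →  valid

δ = 24.00°, valid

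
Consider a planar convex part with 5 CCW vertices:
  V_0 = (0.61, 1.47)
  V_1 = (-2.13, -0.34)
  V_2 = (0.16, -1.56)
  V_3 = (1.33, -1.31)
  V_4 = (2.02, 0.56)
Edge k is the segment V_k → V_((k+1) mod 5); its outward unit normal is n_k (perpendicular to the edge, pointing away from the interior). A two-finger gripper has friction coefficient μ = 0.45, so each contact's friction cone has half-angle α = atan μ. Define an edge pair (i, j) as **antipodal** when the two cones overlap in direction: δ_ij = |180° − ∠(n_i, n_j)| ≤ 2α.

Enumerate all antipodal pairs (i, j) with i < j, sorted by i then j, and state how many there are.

count = 4; pairs: (0,2), (0,3), (1,4), (2,4)

α = atan 0.45 = 24.23°;  2α = 48.46°
n_0 = (-0.5512, +0.8344)
n_1 = (-0.4702, -0.8826)
n_2 = (+0.2090, -0.9779)
n_3 = (+0.9382, -0.3462)
n_4 = (+0.5423, +0.8402)
  (0,1): δ = 61.49°  ·
  (0,2): δ = 21.39°  ✓
  (0,3): δ = 36.30°  ✓
  (0,4): δ = 113.71°  ·
  (1,2): δ = 139.89°  ·
  (1,3): δ = 82.21°  ·
  (1,4): δ = 4.79°  ✓
  (2,3): δ = 122.31°  ·
  (2,4): δ = 44.90°  ✓
  (3,4): δ = 102.58°  ·
antipodal pairs: 4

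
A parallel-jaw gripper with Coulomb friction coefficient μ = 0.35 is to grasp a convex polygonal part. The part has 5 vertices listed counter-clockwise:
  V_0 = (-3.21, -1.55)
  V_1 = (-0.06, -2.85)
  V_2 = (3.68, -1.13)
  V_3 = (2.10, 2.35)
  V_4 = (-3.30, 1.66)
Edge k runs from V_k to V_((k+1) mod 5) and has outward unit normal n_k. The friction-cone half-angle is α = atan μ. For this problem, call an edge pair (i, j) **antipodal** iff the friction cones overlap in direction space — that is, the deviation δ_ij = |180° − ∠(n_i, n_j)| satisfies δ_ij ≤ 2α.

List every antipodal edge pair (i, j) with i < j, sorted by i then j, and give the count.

α = atan 0.35 = 19.29°;  2α = 38.58°
n_0 = (-0.3815, -0.9244)
n_1 = (+0.4178, -0.9085)
n_2 = (+0.9105, +0.4134)
n_3 = (-0.1267, +0.9919)
n_4 = (-0.9996, -0.0280)
  (0,1): δ = 132.88°  ·
  (0,2): δ = 43.15°  ·
  (0,3): δ = 29.71°  ✓
  (0,4): δ = 114.03°  ·
  (1,2): δ = 90.28°  ·
  (1,3): δ = 17.42°  ✓
  (1,4): δ = 66.91°  ·
  (2,3): δ = 107.14°  ·
  (2,4): δ = 22.81°  ✓
  (3,4): δ = 95.68°  ·
antipodal pairs: 3

count = 3; pairs: (0,3), (1,3), (2,4)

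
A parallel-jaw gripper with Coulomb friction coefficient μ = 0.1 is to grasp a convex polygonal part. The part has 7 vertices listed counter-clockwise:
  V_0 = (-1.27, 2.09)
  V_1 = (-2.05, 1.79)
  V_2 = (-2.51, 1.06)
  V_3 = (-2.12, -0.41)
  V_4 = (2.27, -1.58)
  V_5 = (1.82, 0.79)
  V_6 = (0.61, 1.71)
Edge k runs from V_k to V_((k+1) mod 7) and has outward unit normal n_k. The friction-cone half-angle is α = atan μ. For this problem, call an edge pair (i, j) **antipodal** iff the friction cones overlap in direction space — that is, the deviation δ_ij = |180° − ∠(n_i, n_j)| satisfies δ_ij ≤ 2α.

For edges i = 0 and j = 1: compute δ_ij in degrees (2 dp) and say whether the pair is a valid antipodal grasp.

α = atan 0.1 = 5.71°;  2α = 11.42°
edge 0: e_0 = (-0.78, -0.30);  n_0 = (-0.3590, +0.9333)
edge 1: e_1 = (-0.46, -0.73);  n_1 = (-0.8460, +0.5331)
∠(n_0, n_1) = 36.75°
δ = |180° − 36.75°| = 143.25°
143.25° > 2α = 11.42°  →  invalid

δ = 143.25°, invalid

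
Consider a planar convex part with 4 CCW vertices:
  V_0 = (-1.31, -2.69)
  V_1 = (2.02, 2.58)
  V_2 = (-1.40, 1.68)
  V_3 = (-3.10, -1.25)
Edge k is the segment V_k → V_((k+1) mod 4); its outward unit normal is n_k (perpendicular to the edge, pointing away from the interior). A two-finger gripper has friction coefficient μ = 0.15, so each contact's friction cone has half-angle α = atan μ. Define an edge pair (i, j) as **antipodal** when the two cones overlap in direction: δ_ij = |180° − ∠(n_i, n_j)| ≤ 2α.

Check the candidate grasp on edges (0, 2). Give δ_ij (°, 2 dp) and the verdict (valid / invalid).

δ = 2.17°, valid

α = atan 0.15 = 8.53°;  2α = 17.06°
edge 0: e_0 = (+3.33, +5.27);  n_0 = (+0.8454, -0.5342)
edge 2: e_2 = (-1.70, -2.93);  n_2 = (-0.8650, +0.5019)
∠(n_0, n_2) = 177.83°
δ = |180° − 177.83°| = 2.17°
2.17° ≤ 2α = 17.06°  →  valid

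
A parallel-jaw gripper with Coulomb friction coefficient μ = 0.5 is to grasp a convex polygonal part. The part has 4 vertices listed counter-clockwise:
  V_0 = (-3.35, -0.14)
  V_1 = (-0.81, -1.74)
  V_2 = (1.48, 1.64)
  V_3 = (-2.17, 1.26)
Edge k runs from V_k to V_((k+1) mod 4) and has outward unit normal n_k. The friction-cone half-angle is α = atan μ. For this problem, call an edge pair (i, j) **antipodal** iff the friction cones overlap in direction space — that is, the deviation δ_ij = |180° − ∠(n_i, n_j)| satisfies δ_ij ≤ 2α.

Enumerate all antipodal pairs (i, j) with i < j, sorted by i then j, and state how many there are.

α = atan 0.5 = 26.57°;  2α = 53.13°
n_0 = (-0.5330, -0.8461)
n_1 = (+0.8279, -0.5609)
n_2 = (-0.1035, +0.9946)
n_3 = (-0.7646, +0.6445)
  (0,1): δ = 91.91°  ·
  (0,2): δ = 38.15°  ✓
  (0,3): δ = 82.08°  ·
  (1,2): δ = 49.94°  ✓
  (1,3): δ = 6.01°  ✓
  (2,3): δ = 136.07°  ·
antipodal pairs: 3

count = 3; pairs: (0,2), (1,2), (1,3)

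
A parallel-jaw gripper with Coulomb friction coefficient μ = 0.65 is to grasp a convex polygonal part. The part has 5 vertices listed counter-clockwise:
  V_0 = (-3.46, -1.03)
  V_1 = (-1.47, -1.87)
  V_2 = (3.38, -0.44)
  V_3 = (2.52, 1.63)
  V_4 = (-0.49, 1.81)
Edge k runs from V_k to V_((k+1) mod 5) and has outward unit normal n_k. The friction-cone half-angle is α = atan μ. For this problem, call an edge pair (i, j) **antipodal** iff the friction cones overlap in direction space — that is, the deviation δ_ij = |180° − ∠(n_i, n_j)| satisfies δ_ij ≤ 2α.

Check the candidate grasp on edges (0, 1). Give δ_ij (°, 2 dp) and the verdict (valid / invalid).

α = atan 0.65 = 33.02°;  2α = 66.05°
edge 0: e_0 = (+1.99, -0.84);  n_0 = (-0.3889, -0.9213)
edge 1: e_1 = (+4.85, +1.43);  n_1 = (+0.2828, -0.9592)
∠(n_0, n_1) = 39.31°
δ = |180° − 39.31°| = 140.69°
140.69° > 2α = 66.05°  →  invalid

δ = 140.69°, invalid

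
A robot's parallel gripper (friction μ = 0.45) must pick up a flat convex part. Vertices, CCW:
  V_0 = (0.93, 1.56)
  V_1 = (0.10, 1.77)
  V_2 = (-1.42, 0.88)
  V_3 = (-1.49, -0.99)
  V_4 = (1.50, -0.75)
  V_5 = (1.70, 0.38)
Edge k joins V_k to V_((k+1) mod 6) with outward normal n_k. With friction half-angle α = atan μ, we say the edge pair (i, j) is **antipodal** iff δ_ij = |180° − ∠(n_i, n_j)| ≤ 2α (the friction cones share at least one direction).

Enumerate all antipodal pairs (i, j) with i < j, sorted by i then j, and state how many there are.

count = 4; pairs: (0,3), (1,3), (2,4), (2,5)

α = atan 0.45 = 24.23°;  2α = 48.46°
n_0 = (+0.2453, +0.9695)
n_1 = (-0.5053, +0.8630)
n_2 = (-0.9993, +0.0374)
n_3 = (+0.0800, -0.9968)
n_4 = (+0.9847, -0.1743)
n_5 = (+0.8375, +0.5465)
  (0,1): δ = 135.45°  ·
  (0,2): δ = 77.95°  ·
  (0,3): δ = 18.79°  ✓
  (0,4): δ = 94.16°  ·
  (0,5): δ = 137.32°  ·
  (1,2): δ = 122.49°  ·
  (1,3): δ = 25.76°  ✓
  (1,4): δ = 49.61°  ·
  (1,5): δ = 92.78°  ·
  (2,3): δ = 83.27°  ·
  (2,4): δ = 7.89°  ✓
  (2,5): δ = 35.27°  ✓
  (3,4): δ = 104.63°  ·
  (3,5): δ = 61.46°  ·
  (4,5): δ = 136.84°  ·
antipodal pairs: 4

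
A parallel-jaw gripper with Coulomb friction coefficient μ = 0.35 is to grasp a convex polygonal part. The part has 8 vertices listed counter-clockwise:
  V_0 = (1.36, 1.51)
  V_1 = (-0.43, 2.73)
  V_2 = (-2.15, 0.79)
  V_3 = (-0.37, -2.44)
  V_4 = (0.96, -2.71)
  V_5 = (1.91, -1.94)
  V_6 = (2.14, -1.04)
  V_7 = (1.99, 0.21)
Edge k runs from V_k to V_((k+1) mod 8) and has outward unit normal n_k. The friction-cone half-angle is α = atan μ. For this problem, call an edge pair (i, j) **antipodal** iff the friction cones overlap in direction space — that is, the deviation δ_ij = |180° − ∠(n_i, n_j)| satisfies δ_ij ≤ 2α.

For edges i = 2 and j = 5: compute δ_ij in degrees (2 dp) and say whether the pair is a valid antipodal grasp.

α = atan 0.35 = 19.29°;  2α = 38.58°
edge 2: e_2 = (+1.78, -3.23);  n_2 = (-0.8758, -0.4826)
edge 5: e_5 = (+0.23, +0.90);  n_5 = (+0.9689, -0.2476)
∠(n_2, n_5) = 136.81°
δ = |180° − 136.81°| = 43.19°
43.19° > 2α = 38.58°  →  invalid

δ = 43.19°, invalid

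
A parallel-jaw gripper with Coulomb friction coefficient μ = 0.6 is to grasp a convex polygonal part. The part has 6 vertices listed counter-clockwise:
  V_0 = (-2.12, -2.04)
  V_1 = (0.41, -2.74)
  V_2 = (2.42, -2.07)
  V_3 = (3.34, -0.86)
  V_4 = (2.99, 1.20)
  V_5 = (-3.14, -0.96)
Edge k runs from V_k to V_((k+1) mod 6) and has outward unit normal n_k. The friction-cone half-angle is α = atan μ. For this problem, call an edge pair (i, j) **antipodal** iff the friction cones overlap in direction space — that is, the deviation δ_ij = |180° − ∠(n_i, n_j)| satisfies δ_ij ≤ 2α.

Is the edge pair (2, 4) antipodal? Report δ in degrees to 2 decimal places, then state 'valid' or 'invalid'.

α = atan 0.6 = 30.96°;  2α = 61.93°
edge 2: e_2 = (+0.92, +1.21);  n_2 = (+0.7960, -0.6053)
edge 4: e_4 = (-6.13, -2.16);  n_4 = (-0.3323, +0.9432)
∠(n_2, n_4) = 146.66°
δ = |180° − 146.66°| = 33.34°
33.34° ≤ 2α = 61.93°  →  valid

δ = 33.34°, valid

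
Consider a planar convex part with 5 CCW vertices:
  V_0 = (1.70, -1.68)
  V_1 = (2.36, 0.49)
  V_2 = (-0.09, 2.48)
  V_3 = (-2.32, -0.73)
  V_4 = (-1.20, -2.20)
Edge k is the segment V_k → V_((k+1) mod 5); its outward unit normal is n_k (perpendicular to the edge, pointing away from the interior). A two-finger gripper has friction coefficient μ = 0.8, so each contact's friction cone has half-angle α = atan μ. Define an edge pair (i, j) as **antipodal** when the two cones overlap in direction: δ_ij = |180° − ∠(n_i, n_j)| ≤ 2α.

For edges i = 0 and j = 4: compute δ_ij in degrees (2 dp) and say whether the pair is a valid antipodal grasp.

δ = 117.08°, invalid

α = atan 0.8 = 38.66°;  2α = 77.32°
edge 0: e_0 = (+0.66, +2.17);  n_0 = (+0.9567, -0.2910)
edge 4: e_4 = (+2.90, +0.52);  n_4 = (+0.1765, -0.9843)
∠(n_0, n_4) = 62.92°
δ = |180° − 62.92°| = 117.08°
117.08° > 2α = 77.32°  →  invalid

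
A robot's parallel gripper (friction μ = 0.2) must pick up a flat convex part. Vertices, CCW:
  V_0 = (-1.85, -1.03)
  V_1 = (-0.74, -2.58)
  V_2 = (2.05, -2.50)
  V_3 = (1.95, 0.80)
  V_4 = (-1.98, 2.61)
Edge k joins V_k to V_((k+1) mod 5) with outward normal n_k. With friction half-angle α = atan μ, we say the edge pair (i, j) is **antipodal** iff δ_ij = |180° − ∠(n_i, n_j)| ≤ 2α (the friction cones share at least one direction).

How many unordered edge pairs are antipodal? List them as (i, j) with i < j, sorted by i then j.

count = 1; pairs: (2,4)

α = atan 0.2 = 11.31°;  2α = 22.62°
n_0 = (-0.8130, -0.5822)
n_1 = (+0.0287, -0.9996)
n_2 = (+0.9995, +0.0303)
n_3 = (+0.4183, +0.9083)
n_4 = (-0.9994, -0.0357)
  (0,1): δ = 123.97°  ·
  (0,2): δ = 33.87°  ·
  (0,3): δ = 29.66°  ·
  (0,4): δ = 146.44°  ·
  (1,2): δ = 89.91°  ·
  (1,3): δ = 26.37°  ·
  (1,4): δ = 90.40°  ·
  (2,3): δ = 116.46°  ·
  (2,4): δ = 0.31°  ✓
  (3,4): δ = 63.23°  ·
antipodal pairs: 1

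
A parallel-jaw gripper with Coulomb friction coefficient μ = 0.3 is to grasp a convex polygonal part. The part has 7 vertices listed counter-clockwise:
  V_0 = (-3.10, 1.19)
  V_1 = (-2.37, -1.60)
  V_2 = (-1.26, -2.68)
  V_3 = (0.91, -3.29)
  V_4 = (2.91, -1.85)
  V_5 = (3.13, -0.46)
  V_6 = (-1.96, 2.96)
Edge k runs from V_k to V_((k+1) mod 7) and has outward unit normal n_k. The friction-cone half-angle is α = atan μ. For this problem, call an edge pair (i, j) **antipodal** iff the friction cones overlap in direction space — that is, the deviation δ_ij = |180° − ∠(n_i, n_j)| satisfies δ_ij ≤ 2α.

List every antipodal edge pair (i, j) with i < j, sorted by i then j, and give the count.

α = atan 0.3 = 16.70°;  2α = 33.40°
n_0 = (-0.9674, -0.2531)
n_1 = (-0.6974, -0.7167)
n_2 = (-0.2706, -0.9627)
n_3 = (+0.5843, -0.8115)
n_4 = (+0.9877, -0.1563)
n_5 = (+0.5577, +0.8300)
n_6 = (-0.8407, +0.5415)
  (0,1): δ = 148.88°  ·
  (0,2): δ = 120.36°  ·
  (0,3): δ = 68.91°  ·
  (0,4): δ = 23.66°  ✓
  (0,5): δ = 41.44°  ·
  (0,6): δ = 132.55°  ·
  (1,2): δ = 151.49°  ·
  (1,3): δ = 100.03°  ·
  (1,4): δ = 54.78°  ·
  (1,5): δ = 10.32°  ✓
  (1,6): δ = 101.43°  ·
  (2,3): δ = 128.55°  ·
  (2,4): δ = 83.29°  ·
  (2,5): δ = 18.20°  ✓
  (2,6): δ = 72.92°  ·
  (3,4): δ = 134.75°  ·
  (3,5): δ = 69.65°  ·
  (3,6): δ = 21.46°  ✓
  (4,5): δ = 114.90°  ·
  (4,6): δ = 23.79°  ✓
  (5,6): δ = 88.89°  ·
antipodal pairs: 5

count = 5; pairs: (0,4), (1,5), (2,5), (3,6), (4,6)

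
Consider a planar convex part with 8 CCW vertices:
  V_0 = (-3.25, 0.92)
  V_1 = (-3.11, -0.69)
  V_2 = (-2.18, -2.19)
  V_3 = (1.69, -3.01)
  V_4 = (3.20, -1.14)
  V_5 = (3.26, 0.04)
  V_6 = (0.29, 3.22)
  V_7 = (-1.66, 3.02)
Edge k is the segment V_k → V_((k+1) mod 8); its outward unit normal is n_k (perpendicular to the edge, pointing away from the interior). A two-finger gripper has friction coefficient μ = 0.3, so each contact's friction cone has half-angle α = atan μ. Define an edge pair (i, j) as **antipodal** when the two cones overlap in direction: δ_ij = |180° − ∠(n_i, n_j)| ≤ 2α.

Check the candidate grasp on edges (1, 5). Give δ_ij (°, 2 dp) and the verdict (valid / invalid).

α = atan 0.3 = 16.70°;  2α = 33.40°
edge 1: e_1 = (+0.93, -1.50);  n_1 = (-0.8499, -0.5269)
edge 5: e_5 = (-2.97, +3.18);  n_5 = (+0.7308, +0.6826)
∠(n_1, n_5) = 168.75°
δ = |180° − 168.75°| = 11.25°
11.25° ≤ 2α = 33.40°  →  valid

δ = 11.25°, valid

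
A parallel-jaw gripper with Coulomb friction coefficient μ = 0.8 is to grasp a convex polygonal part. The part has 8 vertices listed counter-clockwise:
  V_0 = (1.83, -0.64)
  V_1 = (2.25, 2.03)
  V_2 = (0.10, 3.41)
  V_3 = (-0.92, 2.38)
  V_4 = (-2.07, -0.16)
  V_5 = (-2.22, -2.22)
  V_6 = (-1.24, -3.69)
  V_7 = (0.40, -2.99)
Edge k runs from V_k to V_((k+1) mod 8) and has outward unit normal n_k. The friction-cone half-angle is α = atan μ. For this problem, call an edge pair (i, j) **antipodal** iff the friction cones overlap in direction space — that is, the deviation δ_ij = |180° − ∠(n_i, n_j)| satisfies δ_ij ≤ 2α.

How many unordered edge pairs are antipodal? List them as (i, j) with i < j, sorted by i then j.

count = 14; pairs: (0,2), (0,3), (0,4), (0,5), (1,4), (1,5), (1,6), (2,6), (2,7), (3,6), (3,7), (4,6), (4,7), (5,7)

α = atan 0.8 = 38.66°;  2α = 77.32°
n_0 = (+0.9879, -0.1554)
n_1 = (+0.5402, +0.8416)
n_2 = (-0.7105, +0.7036)
n_3 = (-0.9110, +0.4125)
n_4 = (-0.9974, +0.0726)
n_5 = (-0.8321, -0.5547)
n_6 = (+0.3926, -0.9197)
n_7 = (+0.8543, -0.5198)
  (0,1): δ = 113.76°  ·
  (0,2): δ = 35.78°  ✓
  (0,3): δ = 15.42°  ✓
  (0,4): δ = 4.77°  ✓
  (0,5): δ = 42.63°  ✓
  (0,6): δ = 122.05°  ·
  (0,7): δ = 157.62°  ·
  (1,2): δ = 102.03°  ·
  (1,3): δ = 81.66°  ·
  (1,4): δ = 61.47°  ✓
  (1,5): δ = 23.62°  ✓
  (1,6): δ = 55.81°  ✓
  (1,7): δ = 91.37°  ·
  (2,3): δ = 159.64°  ·
  (2,4): δ = 139.44°  ·
  (2,5): δ = 101.59°  ·
  (2,6): δ = 22.17°  ✓
  (2,7): δ = 13.40°  ✓
  (3,4): δ = 159.81°  ·
  (3,5): δ = 121.95°  ·
  (3,6): δ = 42.53°  ✓
  (3,7): δ = 6.96°  ✓
  (4,5): δ = 142.15°  ·
  (4,6): δ = 62.72°  ✓
  (4,7): δ = 27.16°  ✓
  (5,6): δ = 100.58°  ·
  (5,7): δ = 65.01°  ✓
  (6,7): δ = 144.44°  ·
antipodal pairs: 14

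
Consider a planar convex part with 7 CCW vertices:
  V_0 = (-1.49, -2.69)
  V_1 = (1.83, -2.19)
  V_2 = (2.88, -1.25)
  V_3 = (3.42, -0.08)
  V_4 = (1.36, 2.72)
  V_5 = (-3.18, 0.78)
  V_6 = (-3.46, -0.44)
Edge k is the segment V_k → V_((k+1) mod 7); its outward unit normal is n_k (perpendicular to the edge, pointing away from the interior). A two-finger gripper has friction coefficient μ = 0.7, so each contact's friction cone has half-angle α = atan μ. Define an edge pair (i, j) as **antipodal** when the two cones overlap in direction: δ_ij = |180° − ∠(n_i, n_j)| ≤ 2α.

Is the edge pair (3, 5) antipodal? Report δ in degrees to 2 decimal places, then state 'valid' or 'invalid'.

α = atan 0.7 = 34.99°;  2α = 69.98°
edge 3: e_3 = (-2.06, +2.80);  n_3 = (+0.8055, +0.5926)
edge 5: e_5 = (-0.28, -1.22);  n_5 = (-0.9747, +0.2237)
∠(n_3, n_5) = 130.73°
δ = |180° − 130.73°| = 49.27°
49.27° ≤ 2α = 69.98°  →  valid

δ = 49.27°, valid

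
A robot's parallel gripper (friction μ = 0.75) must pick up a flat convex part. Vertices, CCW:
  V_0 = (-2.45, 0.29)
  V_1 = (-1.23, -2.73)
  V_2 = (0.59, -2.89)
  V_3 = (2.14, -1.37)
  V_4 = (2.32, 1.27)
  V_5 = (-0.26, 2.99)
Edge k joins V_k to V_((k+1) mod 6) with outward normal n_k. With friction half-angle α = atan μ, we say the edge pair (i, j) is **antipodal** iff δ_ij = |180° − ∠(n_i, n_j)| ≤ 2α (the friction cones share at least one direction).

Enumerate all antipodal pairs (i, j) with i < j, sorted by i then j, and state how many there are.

count = 7; pairs: (0,2), (0,3), (0,4), (1,4), (1,5), (2,5), (3,5)

α = atan 0.75 = 36.87°;  2α = 73.74°
n_0 = (-0.9272, -0.3746)
n_1 = (-0.0876, -0.9962)
n_2 = (+0.7002, -0.7140)
n_3 = (+0.9977, -0.0680)
n_4 = (+0.5547, +0.8321)
n_5 = (-0.7766, +0.6299)
  (0,1): δ = 117.02°  ·
  (0,2): δ = 67.56°  ✓
  (0,3): δ = 25.90°  ✓
  (0,4): δ = 34.31°  ✓
  (0,5): δ = 118.96°  ·
  (1,2): δ = 130.54°  ·
  (1,3): δ = 88.88°  ·
  (1,4): δ = 28.67°  ✓
  (1,5): δ = 55.98°  ✓
  (2,3): δ = 138.34°  ·
  (2,4): δ = 78.13°  ·
  (2,5): δ = 6.51°  ✓
  (3,4): δ = 119.79°  ·
  (3,5): δ = 35.15°  ✓
  (4,5): δ = 95.36°  ·
antipodal pairs: 7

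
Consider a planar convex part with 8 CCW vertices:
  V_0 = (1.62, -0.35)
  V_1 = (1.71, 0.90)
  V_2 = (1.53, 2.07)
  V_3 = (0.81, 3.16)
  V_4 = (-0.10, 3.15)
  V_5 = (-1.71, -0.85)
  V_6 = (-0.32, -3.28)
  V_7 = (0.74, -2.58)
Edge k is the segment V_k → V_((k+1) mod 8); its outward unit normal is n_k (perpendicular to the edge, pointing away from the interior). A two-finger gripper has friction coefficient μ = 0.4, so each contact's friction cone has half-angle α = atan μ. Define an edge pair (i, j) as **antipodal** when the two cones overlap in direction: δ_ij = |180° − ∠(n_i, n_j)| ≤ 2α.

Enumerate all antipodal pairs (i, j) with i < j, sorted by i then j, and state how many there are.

count = 8; pairs: (0,4), (0,5), (1,4), (1,5), (2,5), (3,6), (4,6), (4,7)

α = atan 0.4 = 21.80°;  2α = 43.60°
n_0 = (+0.9974, -0.0718)
n_1 = (+0.9884, +0.1521)
n_2 = (+0.8344, +0.5512)
n_3 = (-0.0110, +0.9999)
n_4 = (-0.9277, +0.3734)
n_5 = (-0.8680, -0.4965)
n_6 = (+0.5511, -0.8345)
n_7 = (+0.9302, -0.3671)
  (0,1): δ = 167.14°  ·
  (0,2): δ = 142.44°  ·
  (0,3): δ = 85.25°  ·
  (0,4): δ = 17.81°  ✓
  (0,5): δ = 33.89°  ✓
  (0,6): δ = 127.56°  ·
  (0,7): δ = 162.58°  ·
  (1,2): δ = 155.30°  ·
  (1,3): δ = 98.12°  ·
  (1,4): δ = 30.67°  ✓
  (1,5): δ = 21.02°  ✓
  (1,6): δ = 114.69°  ·
  (1,7): δ = 149.72°  ·
  (2,3): δ = 122.82°  ·
  (2,4): δ = 55.37°  ·
  (2,5): δ = 3.68°  ✓
  (2,6): δ = 89.99°  ·
  (2,7): δ = 125.02°  ·
  (3,4): δ = 112.55°  ·
  (3,5): δ = 60.86°  ·
  (3,6): δ = 32.81°  ✓
  (3,7): δ = 67.84°  ·
  (4,5): δ = 128.30°  ·
  (4,6): δ = 34.64°  ✓
  (4,7): δ = 0.39°  ✓
  (5,6): δ = 86.33°  ·
  (5,7): δ = 51.31°  ·
  (6,7): δ = 144.97°  ·
antipodal pairs: 8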